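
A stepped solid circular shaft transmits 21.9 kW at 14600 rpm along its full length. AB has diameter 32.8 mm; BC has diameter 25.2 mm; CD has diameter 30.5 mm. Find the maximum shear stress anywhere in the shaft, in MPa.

4.56 MPa

ω = 2π·14600/60 = 1529 rad/s, so T = P/ω = 21.9×10³ / 1529 = 14.32 N·m.
Under the same torque, τ_max = 16T/(πd³) is largest where d is smallest — segment BC (d = 25.2 mm).
τ_max = 16·14.32/(π·(0.0252)³) = 4.559×10^6 Pa.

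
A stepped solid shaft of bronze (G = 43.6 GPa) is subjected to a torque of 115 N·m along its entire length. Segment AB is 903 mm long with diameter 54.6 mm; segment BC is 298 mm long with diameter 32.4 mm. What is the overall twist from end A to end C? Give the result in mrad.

J_AB = π(0.0546)⁴/32 = 8.73×10^-7 m⁴; J_BC = π(0.0324)⁴/32 = 1.08×10^-7 m⁴.
θ = (T/G)·Σ L_i/J_i = (115.0/43.6×10⁹)·(0.903/8.73×10^-7 + 0.298/1.08×10^-7) = 9.995×10^-3 rad.

9.99 mrad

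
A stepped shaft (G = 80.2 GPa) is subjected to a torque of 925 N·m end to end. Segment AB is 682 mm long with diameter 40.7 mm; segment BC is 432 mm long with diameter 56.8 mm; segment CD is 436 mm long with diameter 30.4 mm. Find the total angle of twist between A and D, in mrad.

J_AB = π(0.0407)⁴/32 = 2.69×10^-7 m⁴; J_BC = π(0.0568)⁴/32 = 1.02×10^-6 m⁴; J_CD = π(0.0304)⁴/32 = 8.38×10^-8 m⁴.
θ = (T/G)·Σ L_i/J_i = (925.0/80.2×10⁹)·(0.682/2.69×10^-7 + 0.432/1.02×10^-6 + 0.436/8.38×10^-8) = 0.09405 rad.

94.0 mrad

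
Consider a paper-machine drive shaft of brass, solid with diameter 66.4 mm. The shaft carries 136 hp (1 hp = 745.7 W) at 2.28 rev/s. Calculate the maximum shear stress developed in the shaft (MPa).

ω = 2π·2.28 = 14.33 rad/s, so T = P/ω = 136×745.7 / 14.33 = 7079 N·m.
J = πd⁴/32 = π(0.0664)⁴/32 = 1.908×10^-6 m⁴.
τ_max = T·r/J = 7079 × 0.0332 / 1.908×10^-6 = 1.232×10^8 Pa.

123 MPa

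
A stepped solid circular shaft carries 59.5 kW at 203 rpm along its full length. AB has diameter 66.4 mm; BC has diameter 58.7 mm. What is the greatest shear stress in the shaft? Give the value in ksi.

10.2 ksi

ω = 2π·203/60 = 21.26 rad/s, so T = P/ω = 59.5×10³ / 21.26 = 2799 N·m.
Under the same torque, τ_max = 16T/(πd³) is largest where d is smallest — segment BC (d = 58.7 mm).
τ_max = 16·2799/(π·(0.0587)³) = 7.048×10^7 Pa.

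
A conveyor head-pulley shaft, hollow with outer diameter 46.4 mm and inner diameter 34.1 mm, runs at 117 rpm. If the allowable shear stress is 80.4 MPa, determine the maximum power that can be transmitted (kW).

13.7 kW

J = π(d_o⁴ − d_i⁴)/32 = π(0.0464⁴ − 0.0341⁴)/32 = 3.223×10^-7 m⁴.
T_max = τ_allow·J/r = 8.04×10^7 × 3.223×10^-7 / 0.0232 = 1117 N·m.
ω = 2π·117/60 = 12.25 rad/s, so P_max = T_max·ω = 1.369×10^4 W.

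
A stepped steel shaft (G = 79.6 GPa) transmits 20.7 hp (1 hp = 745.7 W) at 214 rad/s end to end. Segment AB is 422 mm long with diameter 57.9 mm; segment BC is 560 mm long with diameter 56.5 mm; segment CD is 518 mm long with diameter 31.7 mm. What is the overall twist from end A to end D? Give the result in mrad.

ω = 214 rad/s, so T = P/ω = 20.7×745.7 / 214.0 = 72.13 N·m.
J_AB = π(0.0579)⁴/32 = 1.10×10^-6 m⁴; J_BC = π(0.0565)⁴/32 = 1.00×10^-6 m⁴; J_CD = π(0.0317)⁴/32 = 9.91×10^-8 m⁴.
θ = (T/G)·Σ L_i/J_i = (72.13/79.6×10⁹)·(0.422/1.10×10^-6 + 0.560/1.00×10^-6 + 0.518/9.91×10^-8) = 5.589×10^-3 rad.

5.59 mrad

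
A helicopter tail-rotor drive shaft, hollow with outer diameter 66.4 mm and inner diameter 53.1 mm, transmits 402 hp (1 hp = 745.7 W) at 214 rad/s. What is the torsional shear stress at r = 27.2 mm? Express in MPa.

ω = 214 rad/s, so T = P/ω = 402×745.7 / 214.0 = 1401 N·m.
J = π(d_o⁴ − d_i⁴)/32 = π(0.0664⁴ − 0.0531⁴)/32 = 1.128×10^-6 m⁴.
Shear stress varies linearly with radius: τ = T·r/J = 1401 × 0.0272 / 1.128×10^-6 = 3.378×10^7 Pa.

33.8 MPa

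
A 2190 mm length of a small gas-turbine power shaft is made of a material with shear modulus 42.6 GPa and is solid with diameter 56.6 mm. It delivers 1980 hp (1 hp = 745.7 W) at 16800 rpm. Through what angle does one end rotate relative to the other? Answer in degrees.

ω = 2π·16800/60 = 1759 rad/s, so T = P/ω = 1980×745.7 / 1759 = 839.3 N·m.
J = πd⁴/32 = π(0.0566)⁴/32 = 1.008×10^-6 m⁴.
θ = T·L/(G·J) = 839.3 × 2.19 / (42.6×10⁹ × 1.008×10^-6) = 0.04282 rad.

2.45°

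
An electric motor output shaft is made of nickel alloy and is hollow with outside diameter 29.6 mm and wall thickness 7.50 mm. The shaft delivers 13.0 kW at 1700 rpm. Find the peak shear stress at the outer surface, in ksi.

ω = 2π·1700/60 = 178.0 rad/s, so T = P/ω = 13.0×10³ / 178.0 = 73.02 N·m.
J = π(d_o⁴ − d_i⁴)/32 = π(0.0296⁴ − 0.0146⁴)/32 = 7.090×10^-8 m⁴.
τ_max = T·r/J = 73.02 × 0.0148 / 7.090×10^-8 = 1.524×10^7 Pa.

2.21 ksi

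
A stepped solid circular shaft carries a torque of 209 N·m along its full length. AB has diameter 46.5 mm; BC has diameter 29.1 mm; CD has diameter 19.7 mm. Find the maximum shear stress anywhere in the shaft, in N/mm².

Under the same torque, τ_max = 16T/(πd³) is largest where d is smallest — segment CD (d = 19.7 mm).
τ_max = 16·209.0/(π·(0.0197)³) = 1.392×10^8 Pa.

139 N/mm²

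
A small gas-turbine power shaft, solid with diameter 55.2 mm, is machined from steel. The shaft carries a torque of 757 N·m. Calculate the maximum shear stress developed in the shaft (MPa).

22.9 MPa

J = πd⁴/32 = π(0.0552)⁴/32 = 9.115×10^-7 m⁴.
τ_max = T·r/J = 757.0 × 0.0276 / 9.115×10^-7 = 2.292×10^7 Pa.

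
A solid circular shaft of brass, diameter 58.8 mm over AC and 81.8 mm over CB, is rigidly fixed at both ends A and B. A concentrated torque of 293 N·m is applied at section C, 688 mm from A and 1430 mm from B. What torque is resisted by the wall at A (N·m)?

105 N·m

Compatibility: T_A·a/J_AC = T_B·b/J_CB with T_A + T_B = T₀.
J_AC = 1.17×10^-6 m⁴, J_CB = 4.40×10^-6 m⁴, so T_A = T₀·(J_AC/a)/((J_AC/a)+(J_CB/b)) = 104.6 N·m, T_B = 188.4 N·m.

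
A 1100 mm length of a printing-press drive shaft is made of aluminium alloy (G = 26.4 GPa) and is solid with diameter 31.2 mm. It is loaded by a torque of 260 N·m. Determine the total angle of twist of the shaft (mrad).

J = πd⁴/32 = π(0.0312)⁴/32 = 9.303×10^-8 m⁴.
θ = T·L/(G·J) = 260.0 × 1.10 / (26.4×10⁹ × 9.303×10^-8) = 0.1165 rad.

116 mrad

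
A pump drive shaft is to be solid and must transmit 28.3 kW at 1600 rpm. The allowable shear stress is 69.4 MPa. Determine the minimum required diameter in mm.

23.1 mm

ω = 2π·1600/60 = 167.6 rad/s, so T = P/ω = 28.3×10³ / 167.6 = 168.9 N·m.
For a solid shaft τ_max = 16T/(πd³), so d = (16T/(π τ_allow))^(1/3) = (16·168.9/(π·6.94×10^7))^(1/3) = 0.02314 m.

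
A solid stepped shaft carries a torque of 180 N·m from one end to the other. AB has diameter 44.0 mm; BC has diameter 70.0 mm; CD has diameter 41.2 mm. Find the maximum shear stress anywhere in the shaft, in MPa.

Under the same torque, τ_max = 16T/(πd³) is largest where d is smallest — segment CD (d = 41.2 mm).
τ_max = 16·180.0/(π·(0.0412)³) = 1.311×10^7 Pa.

13.1 MPa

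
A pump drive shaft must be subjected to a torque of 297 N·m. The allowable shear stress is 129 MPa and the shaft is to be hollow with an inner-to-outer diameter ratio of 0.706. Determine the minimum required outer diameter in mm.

For a hollow shaft with d_i/d_o = 0.706: τ_max = 16T/(π d_o³ (1−k⁴)), so d_o = [16T/(π τ_allow (1−k⁴))]^(1/3) = [16·297.0/(π·1.29×10^8·0.7516)]^(1/3) = 0.02499 m.

25.0 mm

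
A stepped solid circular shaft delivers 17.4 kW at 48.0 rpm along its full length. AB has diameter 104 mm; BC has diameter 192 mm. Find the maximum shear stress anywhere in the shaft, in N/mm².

ω = 2π·48.0/60 = 5.027 rad/s, so T = P/ω = 17.4×10³ / 5.027 = 3462 N·m.
Under the same torque, τ_max = 16T/(πd³) is largest where d is smallest — segment AB (d = 104 mm).
τ_max = 16·3462/(π·(0.104)³) = 1.567×10^7 Pa.

15.7 N/mm²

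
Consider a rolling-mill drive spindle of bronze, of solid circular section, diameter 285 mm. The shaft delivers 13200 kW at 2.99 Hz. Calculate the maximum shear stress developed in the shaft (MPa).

ω = 2π·2.99 = 18.79 rad/s, so T = P/ω = 13200×10³ / 18.79 = 702600 N·m.
J = πd⁴/32 = π(0.285)⁴/32 = 6.477×10^-4 m⁴.
τ_max = T·r/J = 702600 × 0.142 / 6.477×10^-4 = 1.546×10^8 Pa.

155 MPa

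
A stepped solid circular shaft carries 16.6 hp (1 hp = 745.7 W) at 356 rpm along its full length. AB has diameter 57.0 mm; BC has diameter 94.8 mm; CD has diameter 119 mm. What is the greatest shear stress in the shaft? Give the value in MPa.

ω = 2π·356/60 = 37.28 rad/s, so T = P/ω = 16.6×745.7 / 37.28 = 332.0 N·m.
Under the same torque, τ_max = 16T/(πd³) is largest where d is smallest — segment AB (d = 57.0 mm).
τ_max = 16·332.0/(π·(0.0570)³) = 9.131×10^6 Pa.

9.13 MPa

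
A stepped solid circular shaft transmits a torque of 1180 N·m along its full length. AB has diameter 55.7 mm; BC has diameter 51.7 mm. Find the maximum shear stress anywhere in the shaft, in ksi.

6.31 ksi

Under the same torque, τ_max = 16T/(πd³) is largest where d is smallest — segment BC (d = 51.7 mm).
τ_max = 16·1180/(π·(0.0517)³) = 4.349×10^7 Pa.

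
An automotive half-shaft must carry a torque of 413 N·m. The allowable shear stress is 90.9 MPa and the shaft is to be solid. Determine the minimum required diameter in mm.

28.5 mm

For a solid shaft τ_max = 16T/(πd³), so d = (16T/(π τ_allow))^(1/3) = (16·413.0/(π·9.09×10^7))^(1/3) = 0.02850 m.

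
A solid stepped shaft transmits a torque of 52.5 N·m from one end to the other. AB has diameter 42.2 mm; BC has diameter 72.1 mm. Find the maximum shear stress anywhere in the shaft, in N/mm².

Under the same torque, τ_max = 16T/(πd³) is largest where d is smallest — segment AB (d = 42.2 mm).
τ_max = 16·52.50/(π·(0.0422)³) = 3.558×10^6 Pa.

3.56 N/mm²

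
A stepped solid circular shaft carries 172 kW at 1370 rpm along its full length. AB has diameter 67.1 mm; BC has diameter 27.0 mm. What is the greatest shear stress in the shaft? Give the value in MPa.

310 MPa

ω = 2π·1370/60 = 143.5 rad/s, so T = P/ω = 172×10³ / 143.5 = 1199 N·m.
Under the same torque, τ_max = 16T/(πd³) is largest where d is smallest — segment BC (d = 27.0 mm).
τ_max = 16·1199/(π·(0.0270)³) = 3.102×10^8 Pa.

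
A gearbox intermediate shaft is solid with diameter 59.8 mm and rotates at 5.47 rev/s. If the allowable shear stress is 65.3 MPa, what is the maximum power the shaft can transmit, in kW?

J = πd⁴/32 = π(0.0598)⁴/32 = 1.255×10^-6 m⁴.
T_max = τ_allow·J/r = 6.53×10^7 × 1.255×10^-6 / 0.0299 = 2742 N·m.
ω = 2π·5.47 = 34.37 rad/s, so P_max = T_max·ω = 9.424×10^4 W.

94.2 kW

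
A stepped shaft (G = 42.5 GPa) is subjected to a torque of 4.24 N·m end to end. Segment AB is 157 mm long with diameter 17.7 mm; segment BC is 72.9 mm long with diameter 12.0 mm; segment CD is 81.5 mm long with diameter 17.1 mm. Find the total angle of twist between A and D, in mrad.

6.17 mrad

J_AB = π(0.0177)⁴/32 = 9.64×10^-9 m⁴; J_BC = π(0.0120)⁴/32 = 2.04×10^-9 m⁴; J_CD = π(0.0171)⁴/32 = 8.39×10^-9 m⁴.
θ = (T/G)·Σ L_i/J_i = (4.240/42.5×10⁹)·(0.157/9.64×10^-9 + 0.0729/2.04×10^-9 + 0.0815/8.39×10^-9) = 6.167×10^-3 rad.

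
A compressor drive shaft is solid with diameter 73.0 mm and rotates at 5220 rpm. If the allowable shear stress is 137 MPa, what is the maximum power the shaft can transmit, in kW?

J = πd⁴/32 = π(0.0730)⁴/32 = 2.788×10^-6 m⁴.
T_max = τ_allow·J/r = 1.37×10^8 × 2.788×10^-6 / 0.0365 = 10460 N·m.
ω = 2π·5220/60 = 546.6 rad/s, so P_max = T_max·ω = 5.720×10^6 W.

5720 kW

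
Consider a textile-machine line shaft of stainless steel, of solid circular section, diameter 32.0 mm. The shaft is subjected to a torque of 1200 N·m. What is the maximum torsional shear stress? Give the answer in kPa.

187000 kPa

J = πd⁴/32 = π(0.0320)⁴/32 = 1.029×10^-7 m⁴.
τ_max = T·r/J = 1200 × 0.0160 / 1.029×10^-7 = 1.865×10^8 Pa.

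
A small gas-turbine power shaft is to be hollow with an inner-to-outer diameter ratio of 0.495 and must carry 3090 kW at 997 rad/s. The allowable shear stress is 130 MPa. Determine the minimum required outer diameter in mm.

ω = 997 rad/s, so T = P/ω = 3090×10³ / 997.0 = 3099 N·m.
For a hollow shaft with d_i/d_o = 0.495: τ_max = 16T/(π d_o³ (1−k⁴)), so d_o = [16T/(π τ_allow (1−k⁴))]^(1/3) = [16·3099/(π·1.30×10^8·0.9400)]^(1/3) = 0.05055 m.

50.6 mm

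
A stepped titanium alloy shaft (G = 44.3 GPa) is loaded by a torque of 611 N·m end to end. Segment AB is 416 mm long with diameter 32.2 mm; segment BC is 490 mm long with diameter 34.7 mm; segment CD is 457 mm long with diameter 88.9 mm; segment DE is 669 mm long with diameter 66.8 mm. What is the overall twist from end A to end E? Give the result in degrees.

J_AB = π(0.0322)⁴/32 = 1.06×10^-7 m⁴; J_BC = π(0.0347)⁴/32 = 1.42×10^-7 m⁴; J_CD = π(0.0889)⁴/32 = 6.13×10^-6 m⁴; J_DE = π(0.0668)⁴/32 = 1.95×10^-6 m⁴.
θ = (T/G)·Σ L_i/J_i = (611.0/44.3×10⁹)·(0.416/1.06×10^-7 + 0.490/1.42×10^-7 + 0.457/6.13×10^-6 + 0.669/1.95×10^-6) = 0.1076 rad.

6.16°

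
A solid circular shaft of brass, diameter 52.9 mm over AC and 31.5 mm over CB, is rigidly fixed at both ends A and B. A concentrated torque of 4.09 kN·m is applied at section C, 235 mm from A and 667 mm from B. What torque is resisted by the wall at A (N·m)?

3920 N·m

Compatibility: T_A·a/J_AC = T_B·b/J_CB with T_A + T_B = T₀.
J_AC = 7.69×10^-7 m⁴, J_CB = 9.67×10^-8 m⁴, so T_A = T₀·(J_AC/a)/((J_AC/a)+(J_CB/b)) = 3917 N·m, T_B = 173.5 N·m.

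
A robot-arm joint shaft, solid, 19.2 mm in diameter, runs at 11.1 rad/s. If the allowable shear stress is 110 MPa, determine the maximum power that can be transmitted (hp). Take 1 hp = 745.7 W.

J = πd⁴/32 = π(0.0192)⁴/32 = 1.334×10^-8 m⁴.
T_max = τ_allow·J/r = 1.10×10^8 × 1.334×10^-8 / 0.00960 = 152.9 N·m.
ω = 11.1 rad/s, so P_max = T_max·ω = 1697 W.

2.28 hp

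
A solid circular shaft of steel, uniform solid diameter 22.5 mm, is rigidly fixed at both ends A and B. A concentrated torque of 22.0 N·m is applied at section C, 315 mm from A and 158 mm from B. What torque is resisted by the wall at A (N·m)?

7.35 N·m

With uniform GJ and both ends fixed, compatibility θ_AC = θ_CB gives T_A·a = T_B·b, together with T_A + T_B = T₀.
T_A = T₀·b/(a+b) = 22.00·158/473.0 = 7.349 N·m; T_B = 14.65 N·m.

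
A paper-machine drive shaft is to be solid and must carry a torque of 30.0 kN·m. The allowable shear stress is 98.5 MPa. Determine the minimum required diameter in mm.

For a solid shaft τ_max = 16T/(πd³), so d = (16T/(π τ_allow))^(1/3) = (16·30000/(π·9.85×10^7))^(1/3) = 0.1158 m.

116 mm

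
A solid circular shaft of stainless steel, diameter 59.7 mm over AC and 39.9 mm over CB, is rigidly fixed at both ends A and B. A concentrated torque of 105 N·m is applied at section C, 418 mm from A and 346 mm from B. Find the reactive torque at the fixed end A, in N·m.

84.6 N·m

Compatibility: T_A·a/J_AC = T_B·b/J_CB with T_A + T_B = T₀.
J_AC = 1.25×10^-6 m⁴, J_CB = 2.49×10^-7 m⁴, so T_A = T₀·(J_AC/a)/((J_AC/a)+(J_CB/b)) = 84.61 N·m, T_B = 20.39 N·m.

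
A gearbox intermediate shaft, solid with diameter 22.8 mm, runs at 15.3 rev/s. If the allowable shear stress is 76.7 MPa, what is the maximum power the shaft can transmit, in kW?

J = πd⁴/32 = π(0.0228)⁴/32 = 2.653×10^-8 m⁴.
T_max = τ_allow·J/r = 7.67×10^7 × 2.653×10^-8 / 0.0114 = 178.5 N·m.
ω = 2π·15.3 = 96.13 rad/s, so P_max = T_max·ω = 1.716×10^4 W.

17.2 kW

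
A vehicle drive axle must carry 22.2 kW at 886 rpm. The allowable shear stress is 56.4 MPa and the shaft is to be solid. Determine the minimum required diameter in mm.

27.9 mm

ω = 2π·886/60 = 92.78 rad/s, so T = P/ω = 22.2×10³ / 92.78 = 239.3 N·m.
For a solid shaft τ_max = 16T/(πd³), so d = (16T/(π τ_allow))^(1/3) = (16·239.3/(π·5.64×10^7))^(1/3) = 0.02785 m.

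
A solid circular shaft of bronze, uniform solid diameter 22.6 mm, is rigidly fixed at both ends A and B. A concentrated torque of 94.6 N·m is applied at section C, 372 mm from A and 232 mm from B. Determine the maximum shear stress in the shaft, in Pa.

2.57e7 Pa

With uniform GJ and both ends fixed, compatibility θ_AC = θ_CB gives T_A·a = T_B·b, together with T_A + T_B = T₀.
T_A = T₀·b/(a+b) = 94.60·232/604.0 = 36.34 N·m; T_B = 58.26 N·m.
τ in each portion: τ_AC = 1.60×10^7 Pa, τ_CB = 2.57×10^7 Pa; maximum is in CB.
τ_max = T_CB·r/J = 58.26·0.0113/2.56×10^-8 = 2.571×10^7 Pa.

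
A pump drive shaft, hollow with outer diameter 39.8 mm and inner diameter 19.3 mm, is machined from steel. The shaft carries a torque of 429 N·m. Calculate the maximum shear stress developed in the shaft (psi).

5320 psi

J = π(d_o⁴ − d_i⁴)/32 = π(0.0398⁴ − 0.0193⁴)/32 = 2.327×10^-7 m⁴.
τ_max = T·r/J = 429.0 × 0.0199 / 2.327×10^-7 = 3.668×10^7 Pa.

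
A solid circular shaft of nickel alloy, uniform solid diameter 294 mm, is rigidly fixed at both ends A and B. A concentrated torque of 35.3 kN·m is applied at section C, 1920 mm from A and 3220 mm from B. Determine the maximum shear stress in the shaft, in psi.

With uniform GJ and both ends fixed, compatibility θ_AC = θ_CB gives T_A·a = T_B·b, together with T_A + T_B = T₀.
T_A = T₀·b/(a+b) = 35300·3220/5140 = 22110 N·m; T_B = 13190 N·m.
τ in each portion: τ_AC = 4.43×10^6 Pa, τ_CB = 2.64×10^6 Pa; maximum is in AC.
τ_max = T_AC·r/J = 22110·0.147/7.33×10^-4 = 4.432×10^6 Pa.

643 psi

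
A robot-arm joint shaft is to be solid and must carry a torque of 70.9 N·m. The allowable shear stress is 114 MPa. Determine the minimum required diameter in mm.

For a solid shaft τ_max = 16T/(πd³), so d = (16T/(π τ_allow))^(1/3) = (16·70.90/(π·1.14×10^8))^(1/3) = 0.01469 m.

14.7 mm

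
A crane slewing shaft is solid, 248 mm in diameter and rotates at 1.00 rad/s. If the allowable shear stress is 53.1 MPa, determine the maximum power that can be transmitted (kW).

159 kW

J = πd⁴/32 = π(0.248)⁴/32 = 3.714×10^-4 m⁴.
T_max = τ_allow·J/r = 5.31×10^7 × 3.714×10^-4 / 0.124 = 159000 N·m.
ω = 1.00 rad/s, so P_max = T_max·ω = 1.590×10^5 W.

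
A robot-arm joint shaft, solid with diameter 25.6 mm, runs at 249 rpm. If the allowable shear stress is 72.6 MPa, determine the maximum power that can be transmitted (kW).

6.24 kW

J = πd⁴/32 = π(0.0256)⁴/32 = 4.217×10^-8 m⁴.
T_max = τ_allow·J/r = 7.26×10^7 × 4.217×10^-8 / 0.0128 = 239.2 N·m.
ω = 2π·249/60 = 26.08 rad/s, so P_max = T_max·ω = 6236 W.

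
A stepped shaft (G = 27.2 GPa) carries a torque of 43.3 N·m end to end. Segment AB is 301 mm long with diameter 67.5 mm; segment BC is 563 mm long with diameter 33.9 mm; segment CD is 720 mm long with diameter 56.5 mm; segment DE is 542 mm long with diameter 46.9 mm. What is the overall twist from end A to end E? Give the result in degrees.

0.579°

J_AB = π(0.0675)⁴/32 = 2.04×10^-6 m⁴; J_BC = π(0.0339)⁴/32 = 1.30×10^-7 m⁴; J_CD = π(0.0565)⁴/32 = 1.00×10^-6 m⁴; J_DE = π(0.0469)⁴/32 = 4.75×10^-7 m⁴.
θ = (T/G)·Σ L_i/J_i = (43.30/27.2×10⁹)·(0.301/2.04×10^-6 + 0.563/1.30×10^-7 + 0.720/1.00×10^-6 + 0.542/4.75×10^-7) = 0.01011 rad.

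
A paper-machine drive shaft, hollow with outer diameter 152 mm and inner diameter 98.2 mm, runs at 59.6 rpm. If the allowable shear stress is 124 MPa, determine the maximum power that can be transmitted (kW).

441 kW

J = π(d_o⁴ − d_i⁴)/32 = π(0.152⁴ − 0.0982⁴)/32 = 4.328×10^-5 m⁴.
T_max = τ_allow·J/r = 1.24×10^8 × 4.328×10^-5 / 0.0760 = 70610 N·m.
ω = 2π·59.6/60 = 6.241 rad/s, so P_max = T_max·ω = 4.407×10^5 W.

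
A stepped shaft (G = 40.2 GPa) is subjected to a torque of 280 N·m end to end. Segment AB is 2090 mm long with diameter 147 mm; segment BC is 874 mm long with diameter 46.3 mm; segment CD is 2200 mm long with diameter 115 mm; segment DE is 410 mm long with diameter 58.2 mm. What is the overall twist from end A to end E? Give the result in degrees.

J_AB = π(0.147)⁴/32 = 4.58×10^-5 m⁴; J_BC = π(0.0463)⁴/32 = 4.51×10^-7 m⁴; J_CD = π(0.115)⁴/32 = 1.72×10^-5 m⁴; J_DE = π(0.0582)⁴/32 = 1.13×10^-6 m⁴.
θ = (T/G)·Σ L_i/J_i = (280.0/40.2×10⁹)·(2.09/4.58×10^-5 + 0.874/4.51×10^-7 + 2.20/1.72×10^-5 + 0.410/1.13×10^-6) = 0.01724 rad.

0.988°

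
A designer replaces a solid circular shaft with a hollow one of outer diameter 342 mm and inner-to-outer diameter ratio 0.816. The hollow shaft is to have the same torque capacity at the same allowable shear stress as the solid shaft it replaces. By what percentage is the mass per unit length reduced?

Equal τ_max and T ⇒ the solid shaft needs d_s³ = d_o³(1−k⁴), so d_s = 342·(1−0.816⁴)^(1/3) = 281.3 mm.
Area ratio A_h/A_s = d_o²(1−k²)/d_s² = (1−k²)/(1−k⁴)^(2/3) = 0.4938.
Mass saving = 1 − 0.4938 = 50.6 %.

50.6 %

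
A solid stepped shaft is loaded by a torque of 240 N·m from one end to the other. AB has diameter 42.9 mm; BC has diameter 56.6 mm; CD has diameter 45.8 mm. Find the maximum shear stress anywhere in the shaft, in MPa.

Under the same torque, τ_max = 16T/(πd³) is largest where d is smallest — segment AB (d = 42.9 mm).
τ_max = 16·240.0/(π·(0.0429)³) = 1.548×10^7 Pa.

15.5 MPa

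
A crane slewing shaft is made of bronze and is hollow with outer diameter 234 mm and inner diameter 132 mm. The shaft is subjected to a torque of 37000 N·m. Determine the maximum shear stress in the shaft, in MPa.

16.4 MPa

J = π(d_o⁴ − d_i⁴)/32 = π(0.234⁴ − 0.132⁴)/32 = 2.645×10^-4 m⁴.
τ_max = T·r/J = 37000 × 0.117 / 2.645×10^-4 = 1.636×10^7 Pa.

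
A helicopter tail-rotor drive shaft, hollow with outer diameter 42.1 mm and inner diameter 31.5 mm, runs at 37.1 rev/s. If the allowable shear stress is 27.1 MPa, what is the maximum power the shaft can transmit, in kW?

J = π(d_o⁴ − d_i⁴)/32 = π(0.0421⁴ − 0.0315⁴)/32 = 2.118×10^-7 m⁴.
T_max = τ_allow·J/r = 2.71×10^7 × 2.118×10^-7 / 0.0210 = 272.6 N·m.
ω = 2π·37.1 = 233.1 rad/s, so P_max = T_max·ω = 6.355×10^4 W.

63.5 kW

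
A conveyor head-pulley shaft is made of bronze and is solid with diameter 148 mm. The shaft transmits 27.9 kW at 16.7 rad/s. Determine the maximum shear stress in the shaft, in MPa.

2.62 MPa

ω = 16.7 rad/s, so T = P/ω = 27.9×10³ / 16.70 = 1671 N·m.
J = πd⁴/32 = π(0.148)⁴/32 = 4.710×10^-5 m⁴.
τ_max = T·r/J = 1671 × 0.0740 / 4.710×10^-5 = 2.625×10^6 Pa.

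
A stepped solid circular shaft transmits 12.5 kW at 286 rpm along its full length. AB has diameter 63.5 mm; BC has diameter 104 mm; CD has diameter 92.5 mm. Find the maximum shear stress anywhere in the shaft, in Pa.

8.30e6 Pa

ω = 2π·286/60 = 29.95 rad/s, so T = P/ω = 12.5×10³ / 29.95 = 417.4 N·m.
Under the same torque, τ_max = 16T/(πd³) is largest where d is smallest — segment AB (d = 63.5 mm).
τ_max = 16·417.4/(π·(0.0635)³) = 8.302×10^6 Pa.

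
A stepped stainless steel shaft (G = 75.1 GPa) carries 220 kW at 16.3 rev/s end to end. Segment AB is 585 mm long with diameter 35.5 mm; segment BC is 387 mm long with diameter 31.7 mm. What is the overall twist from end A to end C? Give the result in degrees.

ω = 2π·16.3 = 102.4 rad/s, so T = P/ω = 220×10³ / 102.4 = 2148 N·m.
J_AB = π(0.0355)⁴/32 = 1.56×10^-7 m⁴; J_BC = π(0.0317)⁴/32 = 9.91×10^-8 m⁴.
θ = (T/G)·Σ L_i/J_i = (2148/75.1×10⁹)·(0.585/1.56×10^-7 + 0.387/9.91×10^-8) = 0.2190 rad.

12.5°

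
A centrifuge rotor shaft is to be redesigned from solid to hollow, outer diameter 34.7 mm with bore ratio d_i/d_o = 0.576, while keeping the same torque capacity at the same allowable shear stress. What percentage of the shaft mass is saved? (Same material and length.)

27.8 %

Equal τ_max and T ⇒ the solid shaft needs d_s³ = d_o³(1−k⁴), so d_s = 34.7·(1−0.576⁴)^(1/3) = 33.38 mm.
Area ratio A_h/A_s = d_o²(1−k²)/d_s² = (1−k²)/(1−k⁴)^(2/3) = 0.7222.
Mass saving = 1 − 0.7222 = 27.8 %.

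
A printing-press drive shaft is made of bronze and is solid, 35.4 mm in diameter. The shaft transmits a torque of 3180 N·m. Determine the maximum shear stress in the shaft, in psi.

J = πd⁴/32 = π(0.0354)⁴/32 = 1.542×10^-7 m⁴.
τ_max = T·r/J = 3180 × 0.0177 / 1.542×10^-7 = 3.651×10^8 Pa.

53000 psi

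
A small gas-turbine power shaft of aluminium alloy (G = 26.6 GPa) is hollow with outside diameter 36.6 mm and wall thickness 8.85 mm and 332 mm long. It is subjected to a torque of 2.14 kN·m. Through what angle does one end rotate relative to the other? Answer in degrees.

9.35°

J = π(d_o⁴ − d_i⁴)/32 = π(0.0366⁴ − 0.0189⁴)/32 = 1.636×10^-7 m⁴.
θ = T·L/(G·J) = 2140 × 0.332 / (26.6×10⁹ × 1.636×10^-7) = 0.1632 rad.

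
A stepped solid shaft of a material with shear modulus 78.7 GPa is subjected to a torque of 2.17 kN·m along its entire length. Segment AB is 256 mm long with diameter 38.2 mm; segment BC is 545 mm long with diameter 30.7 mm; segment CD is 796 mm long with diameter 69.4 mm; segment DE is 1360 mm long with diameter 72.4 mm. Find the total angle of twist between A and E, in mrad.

230 mrad

J_AB = π(0.0382)⁴/32 = 2.09×10^-7 m⁴; J_BC = π(0.0307)⁴/32 = 8.72×10^-8 m⁴; J_CD = π(0.0694)⁴/32 = 2.28×10^-6 m⁴; J_DE = π(0.0724)⁴/32 = 2.70×10^-6 m⁴.
θ = (T/G)·Σ L_i/J_i = (2170/78.7×10⁹)·(0.256/2.09×10^-7 + 0.545/8.72×10^-8 + 0.796/2.28×10^-6 + 1.36/2.70×10^-6) = 0.2296 rad.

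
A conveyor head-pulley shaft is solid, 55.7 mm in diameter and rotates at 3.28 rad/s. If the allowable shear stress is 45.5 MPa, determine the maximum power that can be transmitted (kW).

5.06 kW

J = πd⁴/32 = π(0.0557)⁴/32 = 9.450×10^-7 m⁴.
T_max = τ_allow·J/r = 4.55×10^7 × 9.450×10^-7 / 0.0278 = 1544 N·m.
ω = 3.28 rad/s, so P_max = T_max·ω = 5064 W.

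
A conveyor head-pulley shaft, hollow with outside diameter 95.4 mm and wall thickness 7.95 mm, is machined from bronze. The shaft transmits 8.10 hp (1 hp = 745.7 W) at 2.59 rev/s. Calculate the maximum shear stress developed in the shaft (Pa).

ω = 2π·2.59 = 16.27 rad/s, so T = P/ω = 8.10×745.7 / 16.27 = 371.2 N·m.
J = π(d_o⁴ − d_i⁴)/32 = π(0.0954⁴ − 0.0795⁴)/32 = 4.210×10^-6 m⁴.
τ_max = T·r/J = 371.2 × 0.0477 / 4.210×10^-6 = 4.205×10^6 Pa.

4.21e6 Pa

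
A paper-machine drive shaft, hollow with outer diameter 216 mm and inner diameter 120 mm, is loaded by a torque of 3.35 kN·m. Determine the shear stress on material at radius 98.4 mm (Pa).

J = π(d_o⁴ − d_i⁴)/32 = π(0.216⁴ − 0.120⁴)/32 = 1.933×10^-4 m⁴.
Shear stress varies linearly with radius: τ = T·r/J = 3350 × 0.0984 / 1.933×10^-4 = 1.705×10^6 Pa.

1.70e6 Pa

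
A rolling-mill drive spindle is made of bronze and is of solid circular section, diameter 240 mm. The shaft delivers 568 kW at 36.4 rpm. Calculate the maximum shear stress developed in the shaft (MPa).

ω = 2π·36.4/60 = 3.812 rad/s, so T = P/ω = 568×10³ / 3.812 = 149000 N·m.
J = πd⁴/32 = π(0.240)⁴/32 = 3.257×10^-4 m⁴.
τ_max = T·r/J = 149000 × 0.120 / 3.257×10^-4 = 5.490×10^7 Pa.

54.9 MPa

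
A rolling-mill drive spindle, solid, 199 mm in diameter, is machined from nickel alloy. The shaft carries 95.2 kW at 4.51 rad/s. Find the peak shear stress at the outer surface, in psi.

1980 psi

ω = 4.51 rad/s, so T = P/ω = 95.2×10³ / 4.510 = 21110 N·m.
J = πd⁴/32 = π(0.199)⁴/32 = 1.540×10^-4 m⁴.
τ_max = T·r/J = 21110 × 0.0995 / 1.540×10^-4 = 1.364×10^7 Pa.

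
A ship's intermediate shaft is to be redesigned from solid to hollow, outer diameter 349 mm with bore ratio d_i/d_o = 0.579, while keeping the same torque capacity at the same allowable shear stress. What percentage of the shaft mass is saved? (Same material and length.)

28.0 %

Equal τ_max and T ⇒ the solid shaft needs d_s³ = d_o³(1−k⁴), so d_s = 349·(1−0.579⁴)^(1/3) = 335.4 mm.
Area ratio A_h/A_s = d_o²(1−k²)/d_s² = (1−k²)/(1−k⁴)^(2/3) = 0.7197.
Mass saving = 1 − 0.7197 = 28.0 %.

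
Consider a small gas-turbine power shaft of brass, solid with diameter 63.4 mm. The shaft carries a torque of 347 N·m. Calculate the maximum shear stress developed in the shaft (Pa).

J = πd⁴/32 = π(0.0634)⁴/32 = 1.586×10^-6 m⁴.
τ_max = T·r/J = 347.0 × 0.0317 / 1.586×10^-6 = 6.935×10^6 Pa.

6.93e6 Pa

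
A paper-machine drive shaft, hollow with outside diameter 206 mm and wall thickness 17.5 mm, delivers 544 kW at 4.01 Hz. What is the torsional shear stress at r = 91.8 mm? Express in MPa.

21.3 MPa

ω = 2π·4.01 = 25.20 rad/s, so T = P/ω = 544×10³ / 25.20 = 21590 N·m.
J = π(d_o⁴ − d_i⁴)/32 = π(0.206⁴ − 0.171⁴)/32 = 9.285×10^-5 m⁴.
Shear stress varies linearly with radius: τ = T·r/J = 21590 × 0.0918 / 9.285×10^-5 = 2.135×10^7 Pa.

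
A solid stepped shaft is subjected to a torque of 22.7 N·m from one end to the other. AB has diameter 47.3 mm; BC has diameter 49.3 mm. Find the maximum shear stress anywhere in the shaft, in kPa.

Under the same torque, τ_max = 16T/(πd³) is largest where d is smallest — segment AB (d = 47.3 mm).
τ_max = 16·22.70/(π·(0.0473)³) = 1.092×10^6 Pa.

1090 kPa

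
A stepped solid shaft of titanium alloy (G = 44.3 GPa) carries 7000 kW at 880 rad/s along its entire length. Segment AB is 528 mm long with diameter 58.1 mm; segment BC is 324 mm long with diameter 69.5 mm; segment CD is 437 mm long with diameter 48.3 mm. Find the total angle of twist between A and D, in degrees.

14.7°

ω = 880 rad/s, so T = P/ω = 7000×10³ / 880.0 = 7955 N·m.
J_AB = π(0.0581)⁴/32 = 1.12×10^-6 m⁴; J_BC = π(0.0695)⁴/32 = 2.29×10^-6 m⁴; J_CD = π(0.0483)⁴/32 = 5.34×10^-7 m⁴.
θ = (T/G)·Σ L_i/J_i = (7955/44.3×10⁹)·(0.528/1.12×10^-6 + 0.324/2.29×10^-6 + 0.437/5.34×10^-7) = 0.2570 rad.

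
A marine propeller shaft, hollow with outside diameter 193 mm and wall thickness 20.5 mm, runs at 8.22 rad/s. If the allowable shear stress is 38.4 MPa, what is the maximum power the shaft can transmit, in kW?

J = π(d_o⁴ − d_i⁴)/32 = π(0.193⁴ − 0.152⁴)/32 = 8.381×10^-5 m⁴.
T_max = τ_allow·J/r = 3.84×10^7 × 8.381×10^-5 / 0.0965 = 33350 N·m.
ω = 8.22 rad/s, so P_max = T_max·ω = 2.741×10^5 W.

274 kW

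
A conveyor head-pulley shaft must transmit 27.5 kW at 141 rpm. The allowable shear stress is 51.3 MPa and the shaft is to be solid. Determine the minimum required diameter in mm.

57.0 mm

ω = 2π·141/60 = 14.77 rad/s, so T = P/ω = 27.5×10³ / 14.77 = 1862 N·m.
For a solid shaft τ_max = 16T/(πd³), so d = (16T/(π τ_allow))^(1/3) = (16·1862/(π·5.13×10^7))^(1/3) = 0.05697 m.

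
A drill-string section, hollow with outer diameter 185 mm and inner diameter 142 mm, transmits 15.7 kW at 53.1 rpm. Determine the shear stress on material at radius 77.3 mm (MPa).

2.91 MPa

ω = 2π·53.1/60 = 5.561 rad/s, so T = P/ω = 15.7×10³ / 5.561 = 2823 N·m.
J = π(d_o⁴ − d_i⁴)/32 = π(0.185⁴ − 0.142⁴)/32 = 7.508×10^-5 m⁴.
Shear stress varies linearly with radius: τ = T·r/J = 2823 × 0.0773 / 7.508×10^-5 = 2.907×10^6 Pa.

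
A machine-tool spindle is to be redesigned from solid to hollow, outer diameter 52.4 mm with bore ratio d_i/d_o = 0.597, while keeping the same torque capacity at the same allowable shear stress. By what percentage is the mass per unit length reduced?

Equal τ_max and T ⇒ the solid shaft needs d_s³ = d_o³(1−k⁴), so d_s = 52.4·(1−0.597⁴)^(1/3) = 50.08 mm.
Area ratio A_h/A_s = d_o²(1−k²)/d_s² = (1−k²)/(1−k⁴)^(2/3) = 0.7046.
Mass saving = 1 − 0.7046 = 29.5 %.

29.5 %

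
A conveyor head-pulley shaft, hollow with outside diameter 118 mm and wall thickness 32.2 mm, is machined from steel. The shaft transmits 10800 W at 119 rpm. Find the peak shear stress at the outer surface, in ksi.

0.407 ksi

ω = 2π·119/60 = 12.46 rad/s, so T = P/ω = 10800 / 12.46 = 866.7 N·m.
J = π(d_o⁴ − d_i⁴)/32 = π(0.118⁴ − 0.0536⁴)/32 = 1.822×10^-5 m⁴.
τ_max = T·r/J = 866.7 × 0.0590 / 1.822×10^-5 = 2.806×10^6 Pa.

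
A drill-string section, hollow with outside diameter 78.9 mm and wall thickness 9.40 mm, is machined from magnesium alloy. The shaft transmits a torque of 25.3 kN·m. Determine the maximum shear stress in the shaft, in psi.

J = π(d_o⁴ − d_i⁴)/32 = π(0.0789⁴ − 0.0601⁴)/32 = 2.524×10^-6 m⁴.
τ_max = T·r/J = 25300 × 0.0395 / 2.524×10^-6 = 3.955×10^8 Pa.

57400 psi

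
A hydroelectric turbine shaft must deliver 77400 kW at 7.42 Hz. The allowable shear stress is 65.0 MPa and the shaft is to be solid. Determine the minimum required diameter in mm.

ω = 2π·7.42 = 46.62 rad/s, so T = P/ω = 77400×10³ / 46.62 = 1.660e6 N·m.
For a solid shaft τ_max = 16T/(πd³), so d = (16T/(π τ_allow))^(1/3) = (16·1.660e6/(π·6.50×10^7))^(1/3) = 0.5067 m.

507 mm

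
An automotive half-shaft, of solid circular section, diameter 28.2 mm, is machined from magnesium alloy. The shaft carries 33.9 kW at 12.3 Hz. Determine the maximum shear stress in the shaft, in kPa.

99600 kPa

ω = 2π·12.3 = 77.28 rad/s, so T = P/ω = 33.9×10³ / 77.28 = 438.6 N·m.
J = πd⁴/32 = π(0.0282)⁴/32 = 6.209×10^-8 m⁴.
τ_max = T·r/J = 438.6 × 0.0141 / 6.209×10^-8 = 9.962×10^7 Pa.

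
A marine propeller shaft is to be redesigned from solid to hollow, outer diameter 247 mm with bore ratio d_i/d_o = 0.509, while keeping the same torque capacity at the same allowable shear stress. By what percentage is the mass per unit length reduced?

22.4 %

Equal τ_max and T ⇒ the solid shaft needs d_s³ = d_o³(1−k⁴), so d_s = 247·(1−0.509⁴)^(1/3) = 241.3 mm.
Area ratio A_h/A_s = d_o²(1−k²)/d_s² = (1−k²)/(1−k⁴)^(2/3) = 0.7760.
Mass saving = 1 − 0.7760 = 22.4 %.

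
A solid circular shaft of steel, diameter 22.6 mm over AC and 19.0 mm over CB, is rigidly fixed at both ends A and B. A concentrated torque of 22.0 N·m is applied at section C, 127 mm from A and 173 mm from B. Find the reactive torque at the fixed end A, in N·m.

Compatibility: T_A·a/J_AC = T_B·b/J_CB with T_A + T_B = T₀.
J_AC = 2.56×10^-8 m⁴, J_CB = 1.28×10^-8 m⁴, so T_A = T₀·(J_AC/a)/((J_AC/a)+(J_CB/b)) = 16.10 N·m, T_B = 5.903 N·m.

16.1 N·m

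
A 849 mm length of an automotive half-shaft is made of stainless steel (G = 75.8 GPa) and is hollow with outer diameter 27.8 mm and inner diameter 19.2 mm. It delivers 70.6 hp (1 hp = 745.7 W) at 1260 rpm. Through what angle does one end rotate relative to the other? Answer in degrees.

5.65°

ω = 2π·1260/60 = 131.9 rad/s, so T = P/ω = 70.6×745.7 / 131.9 = 399.0 N·m.
J = π(d_o⁴ − d_i⁴)/32 = π(0.0278⁴ − 0.0192⁴)/32 = 4.530×10^-8 m⁴.
θ = T·L/(G·J) = 399.0 × 0.849 / (75.8×10⁹ × 4.530×10^-8) = 0.09866 rad.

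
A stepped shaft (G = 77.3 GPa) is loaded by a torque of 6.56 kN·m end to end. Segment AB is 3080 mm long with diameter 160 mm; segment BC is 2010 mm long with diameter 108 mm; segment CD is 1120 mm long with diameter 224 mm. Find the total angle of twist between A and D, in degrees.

0.987°

J_AB = π(0.160)⁴/32 = 6.43×10^-5 m⁴; J_BC = π(0.108)⁴/32 = 1.34×10^-5 m⁴; J_CD = π(0.224)⁴/32 = 2.47×10^-4 m⁴.
θ = (T/G)·Σ L_i/J_i = (6560/77.3×10⁹)·(3.08/6.43×10^-5 + 2.01/1.34×10^-5 + 1.12/2.47×10^-4) = 0.01722 rad.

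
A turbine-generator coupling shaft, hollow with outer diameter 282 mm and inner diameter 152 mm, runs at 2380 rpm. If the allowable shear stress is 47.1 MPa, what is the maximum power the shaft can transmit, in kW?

47300 kW

J = π(d_o⁴ − d_i⁴)/32 = π(0.282⁴ − 0.152⁴)/32 = 5.685×10^-4 m⁴.
T_max = τ_allow·J/r = 4.71×10^7 × 5.685×10^-4 / 0.141 = 189900 N·m.
ω = 2π·2380/60 = 249.2 rad/s, so P_max = T_max·ω = 4.733×10^7 W.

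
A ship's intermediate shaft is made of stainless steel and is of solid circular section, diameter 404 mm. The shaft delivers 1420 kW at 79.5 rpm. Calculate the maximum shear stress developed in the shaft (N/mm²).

ω = 2π·79.5/60 = 8.325 rad/s, so T = P/ω = 1420×10³ / 8.325 = 170600 N·m.
J = πd⁴/32 = π(0.404)⁴/32 = 2.615×10^-3 m⁴.
τ_max = T·r/J = 170600 × 0.202 / 2.615×10^-3 = 1.317×10^7 Pa.

13.2 N/mm²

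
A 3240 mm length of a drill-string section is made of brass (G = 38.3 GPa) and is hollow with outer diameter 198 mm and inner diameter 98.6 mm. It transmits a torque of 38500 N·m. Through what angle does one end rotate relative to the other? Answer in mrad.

23.0 mrad

J = π(d_o⁴ − d_i⁴)/32 = π(0.198⁴ − 0.0986⁴)/32 = 1.416×10^-4 m⁴.
θ = T·L/(G·J) = 38500 × 3.24 / (38.3×10⁹ × 1.416×10^-4) = 0.02300 rad.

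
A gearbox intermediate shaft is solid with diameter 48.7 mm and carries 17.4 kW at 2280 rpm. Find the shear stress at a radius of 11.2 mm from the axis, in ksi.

ω = 2π·2280/60 = 238.8 rad/s, so T = P/ω = 17.4×10³ / 238.8 = 72.88 N·m.
J = πd⁴/32 = π(0.0487)⁴/32 = 5.522×10^-7 m⁴.
Shear stress varies linearly with radius: τ = T·r/J = 72.88 × 0.0112 / 5.522×10^-7 = 1.478×10^6 Pa.

0.214 ksi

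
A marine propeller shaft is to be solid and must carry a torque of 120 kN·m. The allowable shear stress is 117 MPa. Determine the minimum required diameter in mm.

174 mm

For a solid shaft τ_max = 16T/(πd³), so d = (16T/(π τ_allow))^(1/3) = (16·120000/(π·1.17×10^8))^(1/3) = 0.1735 m.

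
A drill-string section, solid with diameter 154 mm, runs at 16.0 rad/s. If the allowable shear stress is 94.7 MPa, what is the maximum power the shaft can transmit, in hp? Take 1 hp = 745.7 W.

J = πd⁴/32 = π(0.154)⁴/32 = 5.522×10^-5 m⁴.
T_max = τ_allow·J/r = 9.47×10^7 × 5.522×10^-5 / 0.0770 = 67910 N·m.
ω = 16.0 rad/s, so P_max = T_max·ω = 1.087×10^6 W.

1460 hp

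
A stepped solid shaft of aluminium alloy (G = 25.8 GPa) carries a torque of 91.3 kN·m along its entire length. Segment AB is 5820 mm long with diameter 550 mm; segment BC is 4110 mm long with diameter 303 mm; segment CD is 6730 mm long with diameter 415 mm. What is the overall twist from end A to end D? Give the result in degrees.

J_AB = π(0.550)⁴/32 = 8.98×10^-3 m⁴; J_BC = π(0.303)⁴/32 = 8.28×10^-4 m⁴; J_CD = π(0.415)⁴/32 = 2.91×10^-3 m⁴.
θ = (T/G)·Σ L_i/J_i = (91300/25.8×10⁹)·(5.82/8.98×10^-3 + 4.11/8.28×10^-4 + 6.73/2.91×10^-3) = 0.02805 rad.

1.61°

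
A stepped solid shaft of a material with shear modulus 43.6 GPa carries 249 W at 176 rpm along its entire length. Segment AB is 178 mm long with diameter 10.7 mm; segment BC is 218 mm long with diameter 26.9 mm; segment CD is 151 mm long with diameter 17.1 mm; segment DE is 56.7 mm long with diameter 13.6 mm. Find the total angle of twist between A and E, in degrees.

ω = 2π·176/60 = 18.43 rad/s, so T = P/ω = 249 / 18.43 = 13.51 N·m.
J_AB = π(0.0107)⁴/32 = 1.29×10^-9 m⁴; J_BC = π(0.0269)⁴/32 = 5.14×10^-8 m⁴; J_CD = π(0.0171)⁴/32 = 8.39×10^-9 m⁴; J_DE = π(0.0136)⁴/32 = 3.36×10^-9 m⁴.
θ = (T/G)·Σ L_i/J_i = (13.51/43.6×10⁹)·(0.178/1.29×10^-9 + 0.218/5.14×10^-8 + 0.151/8.39×10^-9 + 0.0567/3.36×10^-9) = 0.05498 rad.

3.15°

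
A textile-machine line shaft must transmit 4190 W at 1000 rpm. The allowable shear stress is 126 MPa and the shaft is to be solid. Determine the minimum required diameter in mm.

11.7 mm

ω = 2π·1000/60 = 104.7 rad/s, so T = P/ω = 4190 / 104.7 = 40.01 N·m.
For a solid shaft τ_max = 16T/(πd³), so d = (16T/(π τ_allow))^(1/3) = (16·40.01/(π·1.26×10^8))^(1/3) = 0.01174 m.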